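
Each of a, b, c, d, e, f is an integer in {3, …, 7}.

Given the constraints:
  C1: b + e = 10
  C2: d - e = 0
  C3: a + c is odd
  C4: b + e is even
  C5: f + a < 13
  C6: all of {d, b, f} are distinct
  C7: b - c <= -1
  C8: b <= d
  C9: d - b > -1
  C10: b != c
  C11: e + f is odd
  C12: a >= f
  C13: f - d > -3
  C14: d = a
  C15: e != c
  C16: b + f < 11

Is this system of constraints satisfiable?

Try a = 6, b = 4, c = 5, d = 6, e = 6, f = 5.
Check constraint 1: b + e = 10; constraint 2: d - e = 0. The remaining constraints are straightforward to verify.

Satisfiable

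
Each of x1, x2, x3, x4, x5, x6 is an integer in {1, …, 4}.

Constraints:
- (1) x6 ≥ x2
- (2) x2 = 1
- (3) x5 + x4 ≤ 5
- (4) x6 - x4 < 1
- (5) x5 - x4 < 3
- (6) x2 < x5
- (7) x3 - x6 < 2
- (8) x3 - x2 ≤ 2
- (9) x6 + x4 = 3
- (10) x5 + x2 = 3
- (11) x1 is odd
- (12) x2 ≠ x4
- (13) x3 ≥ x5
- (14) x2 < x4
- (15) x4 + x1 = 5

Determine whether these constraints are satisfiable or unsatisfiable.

Satisfiable

One satisfying assignment is x1 = 3, x2 = 1, x3 = 2, x4 = 2, x5 = 2, x6 = 1.
For the less obvious constraints — constraint 3: x5 + x4 = 4; constraint 4: x6 - x4 = -1 — and the others hold by inspection.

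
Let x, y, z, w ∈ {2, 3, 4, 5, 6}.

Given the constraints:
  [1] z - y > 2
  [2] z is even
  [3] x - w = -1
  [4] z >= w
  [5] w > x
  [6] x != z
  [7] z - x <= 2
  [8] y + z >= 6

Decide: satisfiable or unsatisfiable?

One satisfying assignment is x = 4, y = 3, z = 6, w = 5.
For the less obvious constraints — constraint 1: z - y = 3; constraint 3: x - w = -1; constraint 7: z - x = 2 — and the others hold by inspection.

Satisfiable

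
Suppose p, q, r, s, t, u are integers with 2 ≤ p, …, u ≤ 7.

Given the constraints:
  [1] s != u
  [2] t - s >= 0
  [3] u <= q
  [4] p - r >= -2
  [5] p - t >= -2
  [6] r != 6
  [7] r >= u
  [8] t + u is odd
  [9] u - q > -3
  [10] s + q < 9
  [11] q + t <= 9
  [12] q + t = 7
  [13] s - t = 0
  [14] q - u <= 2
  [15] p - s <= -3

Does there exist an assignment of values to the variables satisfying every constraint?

Unsatisfiable

Constraints 2, 5, and 15 give s − p ≥ 3, p − t ≥ -2, t − s ≥ 0.
Adding all 3 inequalities: the left sides telescope to 0, and the right sides sum to 3 + (-2) + 0 = 1. So 0 ≥ 1, which is false.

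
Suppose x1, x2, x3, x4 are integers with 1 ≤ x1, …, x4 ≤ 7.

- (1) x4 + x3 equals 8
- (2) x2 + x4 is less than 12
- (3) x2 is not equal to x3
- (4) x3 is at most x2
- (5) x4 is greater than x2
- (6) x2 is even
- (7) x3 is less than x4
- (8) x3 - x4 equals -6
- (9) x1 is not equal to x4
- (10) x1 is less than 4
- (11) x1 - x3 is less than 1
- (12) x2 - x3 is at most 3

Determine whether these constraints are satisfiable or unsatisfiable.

One satisfying assignment is x1 = 1, x2 = 2, x3 = 1, x4 = 7.
For the less obvious constraints — constraint 1: x4 + x3 = 8; constraint 2: x2 + x4 = 9 — and the others hold by inspection.

Satisfiable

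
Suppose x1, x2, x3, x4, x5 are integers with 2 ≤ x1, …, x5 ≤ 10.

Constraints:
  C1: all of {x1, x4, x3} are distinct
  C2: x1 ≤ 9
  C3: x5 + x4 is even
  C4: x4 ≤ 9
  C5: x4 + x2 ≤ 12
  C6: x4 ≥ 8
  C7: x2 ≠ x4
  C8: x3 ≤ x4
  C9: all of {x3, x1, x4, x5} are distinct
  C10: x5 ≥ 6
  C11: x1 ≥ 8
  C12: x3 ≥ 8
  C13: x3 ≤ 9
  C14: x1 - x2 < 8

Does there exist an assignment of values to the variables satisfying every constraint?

Constraints 2, 4, 6, 11, 12, and 13 confine each of x1, x4, x3 to the 2 values {8, 9}.
Constraint 1 requires all 3 of them to be distinct, but only 2 values are available — impossible by the pigeonhole principle.

Unsatisfiable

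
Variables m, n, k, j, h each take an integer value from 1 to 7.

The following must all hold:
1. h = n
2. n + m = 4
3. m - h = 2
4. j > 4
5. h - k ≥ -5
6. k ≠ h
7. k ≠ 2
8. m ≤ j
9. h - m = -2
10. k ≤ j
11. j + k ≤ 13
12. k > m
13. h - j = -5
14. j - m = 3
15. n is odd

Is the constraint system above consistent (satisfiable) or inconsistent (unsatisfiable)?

Satisfiable

Setting (m, n, k, j, h) = (3, 1, 6, 6, 1) satisfies everything: constraint 2: n + m = 4; constraint 3: m - h = 2; constraint 5: h - k = -5, and the others follow.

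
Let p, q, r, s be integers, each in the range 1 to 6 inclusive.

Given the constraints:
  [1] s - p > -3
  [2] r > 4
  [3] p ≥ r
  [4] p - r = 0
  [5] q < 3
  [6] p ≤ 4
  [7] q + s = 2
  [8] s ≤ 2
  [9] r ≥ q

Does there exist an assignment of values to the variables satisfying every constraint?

Unsatisfiable

From constraint 2: r ≥ 5. From constraints 3 and 6: r ≤ p and p ≤ 4, so r ≤ 4. But 4 < 5, so no value of r works.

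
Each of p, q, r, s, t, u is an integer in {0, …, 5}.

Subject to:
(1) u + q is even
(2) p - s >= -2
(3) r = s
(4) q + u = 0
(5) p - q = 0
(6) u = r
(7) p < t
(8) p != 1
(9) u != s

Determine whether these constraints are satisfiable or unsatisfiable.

Unsatisfiable

From constraints 3 and 6, u = r = s, so u = s. But constraint 9 says u ≠ s. Contradiction.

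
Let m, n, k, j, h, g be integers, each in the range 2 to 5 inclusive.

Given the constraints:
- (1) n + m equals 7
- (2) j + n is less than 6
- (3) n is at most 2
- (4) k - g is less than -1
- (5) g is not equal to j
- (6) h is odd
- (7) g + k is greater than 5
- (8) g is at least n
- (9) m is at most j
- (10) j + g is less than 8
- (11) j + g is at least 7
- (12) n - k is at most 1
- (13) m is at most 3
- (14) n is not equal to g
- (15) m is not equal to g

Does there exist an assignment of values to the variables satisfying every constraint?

Unsatisfiable

From constraint 3: n ≤ 2. From constraint 13: m ≤ 3. Hence n + m ≤ 5. But constraint 1 requires n + m = 7, and 7 > 5. Contradiction.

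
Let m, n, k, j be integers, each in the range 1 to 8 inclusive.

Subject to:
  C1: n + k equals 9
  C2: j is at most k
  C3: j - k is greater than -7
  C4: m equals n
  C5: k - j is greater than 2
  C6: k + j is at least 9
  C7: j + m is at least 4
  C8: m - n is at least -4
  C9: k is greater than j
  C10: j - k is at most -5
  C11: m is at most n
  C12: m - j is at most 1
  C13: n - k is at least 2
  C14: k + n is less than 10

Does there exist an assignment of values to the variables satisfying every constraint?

Constraints 8, 10, 12, and 13 give m − n ≥ -4, n − k ≥ 2, k − j ≥ 5, j − m ≥ -1.
Adding all 4 inequalities: the left sides telescope to 0, and the right sides sum to (-4) + 2 + 5 + (-1) = 2. So 0 ≥ 2, which is false.

Unsatisfiable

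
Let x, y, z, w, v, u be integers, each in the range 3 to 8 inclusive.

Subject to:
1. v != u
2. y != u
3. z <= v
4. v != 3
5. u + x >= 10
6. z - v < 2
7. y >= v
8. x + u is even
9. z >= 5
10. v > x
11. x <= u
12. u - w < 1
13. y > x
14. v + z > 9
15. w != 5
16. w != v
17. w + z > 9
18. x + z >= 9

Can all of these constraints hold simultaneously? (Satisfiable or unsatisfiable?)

Satisfiable

Setting (x, y, z, w, v, u) = (5, 6, 5, 7, 6, 7) satisfies everything: constraint 5: u + x = 12; constraint 6: z - v = -1, and the others follow.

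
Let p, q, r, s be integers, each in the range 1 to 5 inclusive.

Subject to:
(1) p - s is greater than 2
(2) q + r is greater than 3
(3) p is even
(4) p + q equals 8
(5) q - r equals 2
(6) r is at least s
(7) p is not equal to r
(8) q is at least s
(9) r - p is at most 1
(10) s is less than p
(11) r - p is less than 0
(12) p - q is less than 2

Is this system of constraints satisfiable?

Satisfiable

Take p = 4, q = 4, r = 2, s = 1. Then constraint 1: p - s = 3; constraint 2: q + r = 6; constraint 4: p + q = 8, and every other listed constraint is also met.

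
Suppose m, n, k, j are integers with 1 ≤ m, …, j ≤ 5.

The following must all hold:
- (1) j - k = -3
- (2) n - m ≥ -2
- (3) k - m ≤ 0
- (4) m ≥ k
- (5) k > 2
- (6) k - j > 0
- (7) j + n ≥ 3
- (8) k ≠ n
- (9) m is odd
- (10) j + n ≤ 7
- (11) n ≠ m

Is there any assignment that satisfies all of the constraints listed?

Take m = 5, n = 3, k = 5, j = 2. Then constraint 1: j - k = -3; constraint 2: n - m = -2; constraint 3: k - m = 0, and every other listed constraint is also met.

Satisfiable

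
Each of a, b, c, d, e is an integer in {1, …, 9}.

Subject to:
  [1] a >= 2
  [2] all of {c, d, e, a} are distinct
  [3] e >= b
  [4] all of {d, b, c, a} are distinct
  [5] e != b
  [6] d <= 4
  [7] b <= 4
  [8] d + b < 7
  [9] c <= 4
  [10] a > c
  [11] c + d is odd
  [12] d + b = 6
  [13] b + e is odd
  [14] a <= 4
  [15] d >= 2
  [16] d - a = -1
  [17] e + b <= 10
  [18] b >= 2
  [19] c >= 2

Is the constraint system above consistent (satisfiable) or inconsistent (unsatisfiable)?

Constraints 1, 6, 7, 9, 14, 15, 18, and 19 confine each of d, b, c, a to the 3 values {2, …, 4}.
Constraint 4 requires all 4 of them to be distinct, but only 3 values are available — impossible by the pigeonhole principle.

Unsatisfiable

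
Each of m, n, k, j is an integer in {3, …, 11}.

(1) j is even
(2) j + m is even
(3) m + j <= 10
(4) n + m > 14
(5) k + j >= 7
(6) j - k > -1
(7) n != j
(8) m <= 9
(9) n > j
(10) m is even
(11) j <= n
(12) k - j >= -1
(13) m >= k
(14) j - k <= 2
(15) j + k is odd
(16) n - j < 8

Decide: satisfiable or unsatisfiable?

The assignment m = 4, n = 11, k = 3, j = 4 works:
  constraint 3 holds since m + j = 8.
  constraint 4 holds since n + m = 15.
  constraint 5 holds since k + j = 7.
The rest check out directly.

Satisfiable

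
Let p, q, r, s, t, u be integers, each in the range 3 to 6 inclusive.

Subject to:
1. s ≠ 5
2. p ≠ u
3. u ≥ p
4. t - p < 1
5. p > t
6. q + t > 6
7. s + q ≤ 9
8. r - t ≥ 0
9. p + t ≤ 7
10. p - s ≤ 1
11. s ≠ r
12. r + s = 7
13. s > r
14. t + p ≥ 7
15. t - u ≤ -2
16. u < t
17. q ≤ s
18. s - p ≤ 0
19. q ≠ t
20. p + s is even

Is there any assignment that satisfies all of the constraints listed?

Constraints 3, 8, 13, 16, and 18 give s ≤ p, p ≤ u, u < t, t ≤ r, r < s. Chaining: s ≤ p ≤ u < t ≤ r < s, which forces s < s — impossible.

Unsatisfiable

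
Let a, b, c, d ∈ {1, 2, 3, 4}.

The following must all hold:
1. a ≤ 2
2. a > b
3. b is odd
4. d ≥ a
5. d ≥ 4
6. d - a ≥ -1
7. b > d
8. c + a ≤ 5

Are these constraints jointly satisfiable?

Constraints 2, 4, and 7 give a ≤ d, d < b, b < a. Chaining: a ≤ d < b < a, which forces a < a — impossible.

Unsatisfiable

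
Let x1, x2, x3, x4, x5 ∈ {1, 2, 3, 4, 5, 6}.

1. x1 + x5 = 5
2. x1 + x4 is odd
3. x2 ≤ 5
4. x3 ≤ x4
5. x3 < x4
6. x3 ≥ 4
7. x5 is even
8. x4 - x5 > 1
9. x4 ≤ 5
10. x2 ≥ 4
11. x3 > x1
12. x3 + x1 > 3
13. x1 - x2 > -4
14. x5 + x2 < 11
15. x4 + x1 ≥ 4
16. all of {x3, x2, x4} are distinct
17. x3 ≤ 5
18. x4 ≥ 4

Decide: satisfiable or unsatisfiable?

Constraints 3, 6, 9, 10, 17, and 18 confine each of x3, x2, x4 to the 2 values {4, 5}.
Constraint 16 requires all 3 of them to be distinct, but only 2 values are available — impossible by the pigeonhole principle.

Unsatisfiable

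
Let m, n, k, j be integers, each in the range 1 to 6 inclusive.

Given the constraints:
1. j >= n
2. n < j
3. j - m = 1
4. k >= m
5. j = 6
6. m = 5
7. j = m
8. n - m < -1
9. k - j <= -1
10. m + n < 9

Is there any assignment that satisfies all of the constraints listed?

Unsatisfiable

Constraint 5 fixes j = 6 and constraint 6 fixes m = 5, but constraint 7 requires j = m. Since 6 ≠ 5, contradiction.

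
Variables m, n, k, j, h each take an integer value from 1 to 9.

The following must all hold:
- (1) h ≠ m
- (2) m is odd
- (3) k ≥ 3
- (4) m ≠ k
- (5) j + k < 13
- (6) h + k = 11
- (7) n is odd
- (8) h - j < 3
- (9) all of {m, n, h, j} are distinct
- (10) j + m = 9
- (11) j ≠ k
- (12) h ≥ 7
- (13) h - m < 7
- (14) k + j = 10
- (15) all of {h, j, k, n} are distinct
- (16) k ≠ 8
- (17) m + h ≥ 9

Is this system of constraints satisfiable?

Satisfiable

The assignment m = 3, n = 1, k = 4, j = 6, h = 7 works:
  constraint 5 holds since j + k = 10.
  constraint 6 holds since h + k = 11.
The rest check out directly.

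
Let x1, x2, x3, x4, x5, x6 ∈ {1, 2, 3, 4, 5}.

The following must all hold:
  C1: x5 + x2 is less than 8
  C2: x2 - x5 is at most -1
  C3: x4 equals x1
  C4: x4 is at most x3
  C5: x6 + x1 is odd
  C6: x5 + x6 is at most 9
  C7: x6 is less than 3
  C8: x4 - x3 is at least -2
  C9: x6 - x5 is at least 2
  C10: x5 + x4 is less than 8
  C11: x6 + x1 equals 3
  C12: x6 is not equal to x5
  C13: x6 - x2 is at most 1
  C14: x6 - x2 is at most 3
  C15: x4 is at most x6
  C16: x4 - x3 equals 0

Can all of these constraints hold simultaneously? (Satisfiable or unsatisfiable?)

Unsatisfiable

Constraints 2, 9, and 13 give x6 − x5 ≥ 2, x5 − x2 ≥ 1, x2 − x6 ≥ -1.
Adding all 3 inequalities: the left sides telescope to 0, and the right sides sum to 2 + 1 + (-1) = 2. So 0 ≥ 2, which is false.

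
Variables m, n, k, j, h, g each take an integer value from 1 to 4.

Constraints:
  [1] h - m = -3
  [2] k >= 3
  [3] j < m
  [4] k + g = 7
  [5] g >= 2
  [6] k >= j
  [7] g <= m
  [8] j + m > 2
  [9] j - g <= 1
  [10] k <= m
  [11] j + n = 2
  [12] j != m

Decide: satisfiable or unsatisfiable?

Try m = 4, n = 1, k = 4, j = 1, h = 1, g = 3.
Check constraint 1: h - m = -3; constraint 4: k + g = 7. The remaining constraints are straightforward to verify.

Satisfiable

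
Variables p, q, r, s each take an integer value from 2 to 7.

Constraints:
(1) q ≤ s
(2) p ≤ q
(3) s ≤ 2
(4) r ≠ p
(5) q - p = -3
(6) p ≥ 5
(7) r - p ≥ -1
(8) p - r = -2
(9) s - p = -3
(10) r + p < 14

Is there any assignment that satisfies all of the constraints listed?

Unsatisfiable

From constraints 2 and 6: q ≥ p and p ≥ 5, so q ≥ 5. From constraints 1 and 3: q ≤ s and s ≤ 2, so q ≤ 2. But 2 < 5, so no value of q works.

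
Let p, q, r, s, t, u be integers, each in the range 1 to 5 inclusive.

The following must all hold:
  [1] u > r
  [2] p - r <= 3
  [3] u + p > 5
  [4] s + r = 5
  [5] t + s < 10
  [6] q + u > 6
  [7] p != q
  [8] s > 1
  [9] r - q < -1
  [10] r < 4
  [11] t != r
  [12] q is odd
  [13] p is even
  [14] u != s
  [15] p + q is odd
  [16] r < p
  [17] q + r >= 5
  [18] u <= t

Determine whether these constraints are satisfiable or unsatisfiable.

Try p = 4, q = 5, r = 2, s = 3, t = 5, u = 4.
Check constraint 2: p - r = 2; constraint 3: u + p = 8. The remaining constraints are straightforward to verify.

Satisfiable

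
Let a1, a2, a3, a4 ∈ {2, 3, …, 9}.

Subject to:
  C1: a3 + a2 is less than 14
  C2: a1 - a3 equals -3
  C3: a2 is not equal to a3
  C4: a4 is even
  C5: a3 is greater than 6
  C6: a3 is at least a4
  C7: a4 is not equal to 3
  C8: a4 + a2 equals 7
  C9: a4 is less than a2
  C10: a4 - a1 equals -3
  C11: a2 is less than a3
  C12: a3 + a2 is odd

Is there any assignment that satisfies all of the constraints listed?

One satisfying assignment is a1 = 5, a2 = 5, a3 = 8, a4 = 2.
For the less obvious constraints — constraint 1: a3 + a2 = 13; constraint 2: a1 - a3 = -3; constraint 8: a4 + a2 = 7 — and the others hold by inspection.

Satisfiable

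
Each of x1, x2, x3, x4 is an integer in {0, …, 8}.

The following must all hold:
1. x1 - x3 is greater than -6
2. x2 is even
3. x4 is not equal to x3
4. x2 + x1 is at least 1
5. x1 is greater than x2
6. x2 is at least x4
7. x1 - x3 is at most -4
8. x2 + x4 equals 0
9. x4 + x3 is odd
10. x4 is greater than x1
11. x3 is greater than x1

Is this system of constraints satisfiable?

Constraints 5, 6, and 10 give x4 ≤ x2, x2 < x1, x1 < x4. Chaining: x4 ≤ x2 < x1 < x4, which forces x4 < x4 — impossible.

Unsatisfiable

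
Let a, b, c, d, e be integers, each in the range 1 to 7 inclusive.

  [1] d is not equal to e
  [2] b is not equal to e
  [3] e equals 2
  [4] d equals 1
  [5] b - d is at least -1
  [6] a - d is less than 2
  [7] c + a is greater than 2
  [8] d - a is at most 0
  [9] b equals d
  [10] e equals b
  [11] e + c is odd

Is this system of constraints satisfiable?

Unsatisfiable

Constraint 3 fixes e = 2 and constraint 4 fixes d = 1. Constraints 9 and 10 give e = b = d, so e = d. But 2 ≠ 1 — contradiction.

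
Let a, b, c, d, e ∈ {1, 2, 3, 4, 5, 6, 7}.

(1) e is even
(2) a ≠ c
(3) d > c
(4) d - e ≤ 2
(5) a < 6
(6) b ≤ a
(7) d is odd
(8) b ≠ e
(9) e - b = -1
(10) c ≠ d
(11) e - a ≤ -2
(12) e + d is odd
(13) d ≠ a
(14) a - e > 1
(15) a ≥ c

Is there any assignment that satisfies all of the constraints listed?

Satisfiable

One satisfying assignment is a = 5, b = 3, c = 1, d = 3, e = 2.
For the less obvious constraints — constraint 4: d - e = 1; constraint 9: e - b = -1; constraint 11: e - a = -3 — and the others hold by inspection.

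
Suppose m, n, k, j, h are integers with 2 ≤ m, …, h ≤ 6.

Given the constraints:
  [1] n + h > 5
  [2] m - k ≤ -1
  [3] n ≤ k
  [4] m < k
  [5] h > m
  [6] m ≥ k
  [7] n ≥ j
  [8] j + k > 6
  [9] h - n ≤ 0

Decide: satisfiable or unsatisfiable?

Unsatisfiable

Constraints 3, 5, 6, and 9 give h ≤ n, n ≤ k, k ≤ m, m < h. Chaining: h ≤ n ≤ k ≤ m < h, which forces h < h — impossible.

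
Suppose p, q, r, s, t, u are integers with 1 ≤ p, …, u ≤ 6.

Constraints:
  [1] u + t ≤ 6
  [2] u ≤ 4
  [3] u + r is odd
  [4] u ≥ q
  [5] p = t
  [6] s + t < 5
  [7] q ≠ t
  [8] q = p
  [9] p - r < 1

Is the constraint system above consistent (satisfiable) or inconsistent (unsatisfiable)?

Unsatisfiable

From constraints 5 and 8, q = p = t, so q = t. But constraint 7 says q ≠ t. Contradiction.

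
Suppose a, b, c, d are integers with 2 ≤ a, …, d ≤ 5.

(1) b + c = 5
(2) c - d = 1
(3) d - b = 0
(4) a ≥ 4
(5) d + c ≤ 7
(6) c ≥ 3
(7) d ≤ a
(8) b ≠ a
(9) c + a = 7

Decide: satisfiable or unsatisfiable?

Satisfiable

Try a = 4, b = 2, c = 3, d = 2.
Check constraint 1: b + c = 5; constraint 2: c - d = 1. The remaining constraints are straightforward to verify.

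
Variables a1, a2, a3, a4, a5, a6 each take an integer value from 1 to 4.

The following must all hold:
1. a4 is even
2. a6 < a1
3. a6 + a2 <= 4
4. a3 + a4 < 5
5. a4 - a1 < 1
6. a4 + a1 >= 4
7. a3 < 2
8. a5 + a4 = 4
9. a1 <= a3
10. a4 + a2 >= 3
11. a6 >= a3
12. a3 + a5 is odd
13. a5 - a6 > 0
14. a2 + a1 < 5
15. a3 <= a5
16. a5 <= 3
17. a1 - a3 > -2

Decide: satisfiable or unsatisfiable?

Unsatisfiable

Constraints 2, 9, and 11 give a1 ≤ a3, a3 ≤ a6, a6 < a1. Chaining: a1 ≤ a3 ≤ a6 < a1, which forces a1 < a1 — impossible.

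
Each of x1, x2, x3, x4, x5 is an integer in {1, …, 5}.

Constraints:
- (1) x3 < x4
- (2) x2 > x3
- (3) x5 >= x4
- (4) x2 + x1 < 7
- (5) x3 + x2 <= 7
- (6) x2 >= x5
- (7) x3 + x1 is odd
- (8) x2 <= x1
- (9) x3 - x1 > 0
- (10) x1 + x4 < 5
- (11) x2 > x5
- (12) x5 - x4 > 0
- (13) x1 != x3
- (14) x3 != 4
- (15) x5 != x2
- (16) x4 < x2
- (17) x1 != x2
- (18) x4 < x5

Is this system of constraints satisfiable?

Constraints 1, 8, 9, 11, and 18 give x5 < x2, x2 ≤ x1, x1 < x3, x3 < x4, x4 < x5. Chaining: x5 < x2 ≤ x1 < x3 < x4 < x5, which forces x5 < x5 — impossible.

Unsatisfiable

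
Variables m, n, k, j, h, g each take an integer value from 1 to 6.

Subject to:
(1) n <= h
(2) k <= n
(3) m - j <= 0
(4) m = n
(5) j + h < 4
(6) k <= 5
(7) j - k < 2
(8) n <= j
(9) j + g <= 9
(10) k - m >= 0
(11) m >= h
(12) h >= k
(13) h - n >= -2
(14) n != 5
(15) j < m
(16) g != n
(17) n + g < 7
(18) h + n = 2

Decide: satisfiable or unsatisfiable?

Constraints 2, 8, 10, and 15 give m ≤ k, k ≤ n, n ≤ j, j < m. Chaining: m ≤ k ≤ n ≤ j < m, which forces m < m — impossible.

Unsatisfiable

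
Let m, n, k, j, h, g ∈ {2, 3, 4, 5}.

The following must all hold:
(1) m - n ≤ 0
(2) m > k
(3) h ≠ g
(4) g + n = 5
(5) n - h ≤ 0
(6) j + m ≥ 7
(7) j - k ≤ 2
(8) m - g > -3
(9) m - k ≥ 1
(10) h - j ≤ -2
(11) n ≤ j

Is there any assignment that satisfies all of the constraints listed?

Unsatisfiable

Constraints 1, 5, 7, 9, and 10 give m − k ≥ 1, k − j ≥ -2, j − h ≥ 2, h − n ≥ 0, n − m ≥ 0.
Adding all 5 inequalities: the left sides telescope to 0, and the right sides sum to 1 + (-2) + 2 + 0 + 0 = 1. So 0 ≥ 1, which is false.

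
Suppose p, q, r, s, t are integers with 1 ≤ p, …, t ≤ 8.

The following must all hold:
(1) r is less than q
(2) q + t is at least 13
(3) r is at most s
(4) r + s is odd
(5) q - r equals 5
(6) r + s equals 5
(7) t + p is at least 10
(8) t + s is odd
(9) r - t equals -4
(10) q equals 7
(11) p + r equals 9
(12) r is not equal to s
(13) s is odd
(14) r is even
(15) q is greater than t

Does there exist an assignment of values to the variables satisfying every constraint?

One satisfying assignment is p = 7, q = 7, r = 2, s = 3, t = 6.
For the less obvious constraints — constraint 2: q + t = 13; constraint 5: q - r = 5 — and the others hold by inspection.

Satisfiable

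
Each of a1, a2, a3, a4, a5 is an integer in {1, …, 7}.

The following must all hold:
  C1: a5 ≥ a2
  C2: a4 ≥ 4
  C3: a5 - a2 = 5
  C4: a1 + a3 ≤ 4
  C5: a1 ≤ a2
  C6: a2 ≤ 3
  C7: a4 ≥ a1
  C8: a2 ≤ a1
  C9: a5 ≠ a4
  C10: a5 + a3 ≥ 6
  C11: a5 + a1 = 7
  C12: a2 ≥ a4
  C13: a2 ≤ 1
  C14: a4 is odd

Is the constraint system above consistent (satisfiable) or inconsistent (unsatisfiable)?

From constraint 2: a4 ≥ 4. From constraints 6 and 12: a4 ≤ a2 and a2 ≤ 3, so a4 ≤ 3. But 3 < 4, so no value of a4 works.

Unsatisfiable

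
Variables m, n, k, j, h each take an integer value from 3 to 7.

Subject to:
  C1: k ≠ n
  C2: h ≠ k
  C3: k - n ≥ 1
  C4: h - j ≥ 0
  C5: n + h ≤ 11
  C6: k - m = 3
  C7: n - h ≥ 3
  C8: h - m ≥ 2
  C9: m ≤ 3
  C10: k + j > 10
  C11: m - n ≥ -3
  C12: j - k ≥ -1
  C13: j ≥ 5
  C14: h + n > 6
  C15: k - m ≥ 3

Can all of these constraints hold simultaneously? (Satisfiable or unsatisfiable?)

Unsatisfiable

Constraints 4, 7, 11, 12, and 15 give k − m ≥ 3, m − n ≥ -3, n − h ≥ 3, h − j ≥ 0, j − k ≥ -1.
Adding all 5 inequalities: the left sides telescope to 0, and the right sides sum to 3 + (-3) + 3 + 0 + (-1) = 2. So 0 ≥ 2, which is false.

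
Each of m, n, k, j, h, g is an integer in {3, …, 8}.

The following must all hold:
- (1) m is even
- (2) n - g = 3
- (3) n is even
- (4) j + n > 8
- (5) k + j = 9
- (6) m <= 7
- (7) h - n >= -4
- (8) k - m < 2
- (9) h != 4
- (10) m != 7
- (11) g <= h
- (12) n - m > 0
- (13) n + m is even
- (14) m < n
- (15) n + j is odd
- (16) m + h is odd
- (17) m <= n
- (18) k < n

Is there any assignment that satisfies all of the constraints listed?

One satisfying assignment is m = 6, n = 8, k = 6, j = 3, h = 7, g = 5.
For the less obvious constraints — constraint 2: n - g = 3; constraint 4: j + n = 11; constraint 5: k + j = 9 — and the others hold by inspection.

Satisfiable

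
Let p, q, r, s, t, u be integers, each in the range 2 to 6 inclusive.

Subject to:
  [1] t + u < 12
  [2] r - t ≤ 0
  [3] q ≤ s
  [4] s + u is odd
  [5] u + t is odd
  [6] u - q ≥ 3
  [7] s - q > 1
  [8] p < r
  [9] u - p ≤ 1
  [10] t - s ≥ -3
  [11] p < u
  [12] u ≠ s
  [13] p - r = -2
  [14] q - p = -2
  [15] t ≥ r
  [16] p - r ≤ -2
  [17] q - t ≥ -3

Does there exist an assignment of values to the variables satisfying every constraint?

Constraints 2, 6, 9, 16, and 17 give u − q ≥ 3, q − t ≥ -3, t − r ≥ 0, r − p ≥ 2, p − u ≥ -1.
Adding all 5 inequalities: the left sides telescope to 0, and the right sides sum to 3 + (-3) + 0 + 2 + (-1) = 1. So 0 ≥ 1, which is false.

Unsatisfiable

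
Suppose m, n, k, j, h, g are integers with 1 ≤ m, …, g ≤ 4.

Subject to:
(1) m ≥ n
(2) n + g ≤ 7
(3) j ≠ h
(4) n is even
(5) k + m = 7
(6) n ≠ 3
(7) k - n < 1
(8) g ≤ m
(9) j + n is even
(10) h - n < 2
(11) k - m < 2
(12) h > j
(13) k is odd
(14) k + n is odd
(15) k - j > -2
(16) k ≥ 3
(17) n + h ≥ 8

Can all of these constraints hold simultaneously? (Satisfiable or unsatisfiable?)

The assignment m = 4, n = 4, k = 3, j = 2, h = 4, g = 2 works:
  constraint 2 holds since n + g = 6.
  constraint 5 holds since k + m = 7.
  constraint 7 holds since k - n = -1.
The rest check out directly.

Satisfiable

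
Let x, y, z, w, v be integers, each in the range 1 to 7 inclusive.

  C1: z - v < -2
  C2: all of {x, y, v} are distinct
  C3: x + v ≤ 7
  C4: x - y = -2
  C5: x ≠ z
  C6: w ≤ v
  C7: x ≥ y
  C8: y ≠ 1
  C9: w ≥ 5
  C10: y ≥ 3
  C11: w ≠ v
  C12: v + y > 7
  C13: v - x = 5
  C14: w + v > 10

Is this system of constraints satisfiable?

Unsatisfiable

From constraints 7 and 10: x ≥ y ≥ 3. From constraints 6 and 9: v ≥ w ≥ 5. Hence x + v ≥ 8. But constraint 3 requires x + v ≤ 7, and 7 < 8. Contradiction.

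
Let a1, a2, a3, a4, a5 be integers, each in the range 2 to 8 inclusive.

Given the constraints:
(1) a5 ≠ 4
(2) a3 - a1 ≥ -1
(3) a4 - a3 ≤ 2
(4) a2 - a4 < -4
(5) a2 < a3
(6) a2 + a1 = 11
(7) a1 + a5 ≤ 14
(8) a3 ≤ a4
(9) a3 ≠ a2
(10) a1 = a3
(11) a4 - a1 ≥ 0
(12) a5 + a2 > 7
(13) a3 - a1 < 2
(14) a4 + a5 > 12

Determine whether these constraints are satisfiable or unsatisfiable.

Try a1 = 8, a2 = 3, a3 = 8, a4 = 8, a5 = 6.
Check constraint 2: a3 - a1 = 0; constraint 3: a4 - a3 = 0. The remaining constraints are straightforward to verify.

Satisfiable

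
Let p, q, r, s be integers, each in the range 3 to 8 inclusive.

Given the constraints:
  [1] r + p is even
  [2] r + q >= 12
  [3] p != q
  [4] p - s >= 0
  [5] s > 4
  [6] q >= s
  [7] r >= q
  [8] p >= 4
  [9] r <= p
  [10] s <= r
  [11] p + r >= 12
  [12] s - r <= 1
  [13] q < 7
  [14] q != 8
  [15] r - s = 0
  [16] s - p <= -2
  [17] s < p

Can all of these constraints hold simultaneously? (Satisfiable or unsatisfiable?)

Setting (p, q, r, s) = (8, 6, 6, 6) satisfies everything: constraint 2: r + q = 12; constraint 4: p - s = 2; constraint 11: p + r = 14, and the others follow.

Satisfiable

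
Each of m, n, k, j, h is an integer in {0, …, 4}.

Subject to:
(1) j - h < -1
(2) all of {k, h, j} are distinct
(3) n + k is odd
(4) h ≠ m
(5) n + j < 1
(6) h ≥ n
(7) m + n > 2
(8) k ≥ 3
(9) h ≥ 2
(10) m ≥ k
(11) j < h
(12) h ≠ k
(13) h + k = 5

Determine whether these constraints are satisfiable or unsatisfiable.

One satisfying assignment is m = 4, n = 0, k = 3, j = 0, h = 2.
For the less obvious constraints — constraint 1: j - h = -2; constraint 5: n + j = 0; constraint 7: m + n = 4 — and the others hold by inspection.

Satisfiable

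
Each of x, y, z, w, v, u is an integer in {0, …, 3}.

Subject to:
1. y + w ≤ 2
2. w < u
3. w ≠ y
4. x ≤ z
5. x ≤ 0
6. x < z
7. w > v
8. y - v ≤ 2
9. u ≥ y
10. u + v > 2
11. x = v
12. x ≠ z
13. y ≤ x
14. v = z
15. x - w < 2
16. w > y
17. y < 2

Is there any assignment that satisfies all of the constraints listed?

Unsatisfiable

From constraints 11 and 14, x = v = z, so x = z. But constraint 12 says x ≠ z. Contradiction.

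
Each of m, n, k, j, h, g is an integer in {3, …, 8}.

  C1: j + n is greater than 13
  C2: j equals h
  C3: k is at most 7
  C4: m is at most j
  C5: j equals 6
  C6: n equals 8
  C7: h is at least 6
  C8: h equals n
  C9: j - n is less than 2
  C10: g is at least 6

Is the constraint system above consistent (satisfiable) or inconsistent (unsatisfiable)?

Unsatisfiable

Constraint 5 fixes j = 6 and constraint 6 fixes n = 8. Constraints 2 and 8 give j = h = n, so j = n. But 6 ≠ 8 — contradiction.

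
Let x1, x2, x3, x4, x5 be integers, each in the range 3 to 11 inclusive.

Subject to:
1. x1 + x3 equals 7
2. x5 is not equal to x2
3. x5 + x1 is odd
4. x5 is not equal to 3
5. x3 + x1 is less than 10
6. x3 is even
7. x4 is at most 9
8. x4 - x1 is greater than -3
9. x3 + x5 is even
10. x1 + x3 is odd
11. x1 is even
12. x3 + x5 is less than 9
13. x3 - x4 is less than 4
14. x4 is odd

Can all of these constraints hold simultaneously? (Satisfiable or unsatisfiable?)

Constraint 11 makes x1 even and constraint 6 makes x3 even, so x1 + x3 must be even. Constraint 10 says x1 + x3 is odd — contradiction.

Unsatisfiable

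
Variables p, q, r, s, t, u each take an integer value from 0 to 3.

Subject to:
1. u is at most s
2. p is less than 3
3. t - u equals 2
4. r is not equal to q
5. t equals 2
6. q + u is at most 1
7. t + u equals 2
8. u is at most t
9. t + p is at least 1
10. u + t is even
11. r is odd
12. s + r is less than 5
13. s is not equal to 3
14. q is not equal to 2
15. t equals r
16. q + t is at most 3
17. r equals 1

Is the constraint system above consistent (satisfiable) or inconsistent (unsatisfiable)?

Constraint 5 fixes t = 2 and constraint 17 fixes r = 1, but constraint 15 requires t = r. Since 2 ≠ 1, contradiction.

Unsatisfiable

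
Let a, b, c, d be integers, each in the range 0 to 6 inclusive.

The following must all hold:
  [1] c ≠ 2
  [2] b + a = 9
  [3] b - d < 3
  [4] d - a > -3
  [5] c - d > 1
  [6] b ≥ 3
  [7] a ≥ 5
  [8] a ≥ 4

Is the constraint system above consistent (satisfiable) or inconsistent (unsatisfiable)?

The assignment a = 5, b = 4, c = 6, d = 4 works:
  constraint 2 holds since b + a = 9.
  constraint 3 holds since b - d = 0.
The rest check out directly.

Satisfiable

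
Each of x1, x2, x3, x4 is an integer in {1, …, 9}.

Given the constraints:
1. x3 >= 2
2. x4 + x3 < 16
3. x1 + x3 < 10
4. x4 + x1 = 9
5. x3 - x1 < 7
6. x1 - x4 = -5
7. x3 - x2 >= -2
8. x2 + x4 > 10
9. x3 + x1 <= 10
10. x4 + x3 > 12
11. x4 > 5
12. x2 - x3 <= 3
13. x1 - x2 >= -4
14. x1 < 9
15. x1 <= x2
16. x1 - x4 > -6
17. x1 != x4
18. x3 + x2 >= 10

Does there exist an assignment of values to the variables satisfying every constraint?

Satisfiable

Take x1 = 2, x2 = 6, x3 = 6, x4 = 7. Then constraint 2: x4 + x3 = 13; constraint 3: x1 + x3 = 8, and every other listed constraint is also met.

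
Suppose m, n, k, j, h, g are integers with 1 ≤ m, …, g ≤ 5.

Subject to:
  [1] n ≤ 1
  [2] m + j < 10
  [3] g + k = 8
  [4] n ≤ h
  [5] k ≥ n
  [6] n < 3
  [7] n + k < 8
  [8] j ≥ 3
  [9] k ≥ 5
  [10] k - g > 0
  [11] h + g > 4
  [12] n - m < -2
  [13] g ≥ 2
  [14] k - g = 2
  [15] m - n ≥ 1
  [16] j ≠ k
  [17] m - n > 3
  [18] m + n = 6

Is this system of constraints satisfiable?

Satisfiable

Take m = 5, n = 1, k = 5, j = 3, h = 3, g = 3. Then constraint 2: m + j = 8; constraint 3: g + k = 8, and every other listed constraint is also met.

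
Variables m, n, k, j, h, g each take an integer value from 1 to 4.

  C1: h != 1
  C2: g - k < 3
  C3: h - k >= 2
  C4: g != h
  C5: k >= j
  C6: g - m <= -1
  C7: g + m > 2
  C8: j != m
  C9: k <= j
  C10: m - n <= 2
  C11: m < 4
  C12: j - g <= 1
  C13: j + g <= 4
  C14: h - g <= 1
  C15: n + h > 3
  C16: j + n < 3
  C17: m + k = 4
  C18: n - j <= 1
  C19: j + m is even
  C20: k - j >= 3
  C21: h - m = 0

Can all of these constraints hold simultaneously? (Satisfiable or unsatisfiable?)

Unsatisfiable

Constraints 3, 6, 10, 14, 18, and 20 give j − n ≥ -1, n − m ≥ -2, m − g ≥ 1, g − h ≥ -1, h − k ≥ 2, k − j ≥ 3.
Adding all 6 inequalities: the left sides telescope to 0, and the right sides sum to (-1) + (-2) + 1 + (-1) + 2 + 3 = 2. So 0 ≥ 2, which is false.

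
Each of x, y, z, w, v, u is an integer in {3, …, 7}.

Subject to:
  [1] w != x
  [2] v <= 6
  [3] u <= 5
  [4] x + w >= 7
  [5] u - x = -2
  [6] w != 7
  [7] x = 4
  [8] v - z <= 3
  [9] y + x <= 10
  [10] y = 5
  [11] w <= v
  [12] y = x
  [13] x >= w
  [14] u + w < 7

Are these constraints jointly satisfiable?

Unsatisfiable

Constraint 10 fixes y = 5 and constraint 7 fixes x = 4, but constraint 12 requires y = x. Since 5 ≠ 4, contradiction.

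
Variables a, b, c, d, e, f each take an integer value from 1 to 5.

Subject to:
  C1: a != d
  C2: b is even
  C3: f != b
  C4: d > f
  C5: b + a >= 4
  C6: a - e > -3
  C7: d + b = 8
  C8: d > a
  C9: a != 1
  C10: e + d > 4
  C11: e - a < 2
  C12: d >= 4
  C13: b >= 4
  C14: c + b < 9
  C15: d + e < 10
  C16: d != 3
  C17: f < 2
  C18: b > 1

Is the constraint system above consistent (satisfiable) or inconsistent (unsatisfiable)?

Satisfiable

The assignment a = 3, b = 4, c = 4, d = 4, e = 3, f = 1 works:
  constraint 5 holds since b + a = 7.
  constraint 6 holds since a - e = 0.
  constraint 7 holds since d + b = 8.
The rest check out directly.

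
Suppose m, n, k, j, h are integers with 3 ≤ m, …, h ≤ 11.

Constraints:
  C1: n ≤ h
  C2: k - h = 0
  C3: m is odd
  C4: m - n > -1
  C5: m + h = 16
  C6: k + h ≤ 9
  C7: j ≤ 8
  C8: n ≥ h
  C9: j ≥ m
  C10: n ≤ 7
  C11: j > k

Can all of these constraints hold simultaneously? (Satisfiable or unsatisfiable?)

Unsatisfiable

From constraints 7 and 9: m ≤ j ≤ 8. From constraints 8 and 10: h ≤ n ≤ 7. Hence m + h ≤ 15. But constraint 5 requires m + h = 16, and 16 > 15. Contradiction.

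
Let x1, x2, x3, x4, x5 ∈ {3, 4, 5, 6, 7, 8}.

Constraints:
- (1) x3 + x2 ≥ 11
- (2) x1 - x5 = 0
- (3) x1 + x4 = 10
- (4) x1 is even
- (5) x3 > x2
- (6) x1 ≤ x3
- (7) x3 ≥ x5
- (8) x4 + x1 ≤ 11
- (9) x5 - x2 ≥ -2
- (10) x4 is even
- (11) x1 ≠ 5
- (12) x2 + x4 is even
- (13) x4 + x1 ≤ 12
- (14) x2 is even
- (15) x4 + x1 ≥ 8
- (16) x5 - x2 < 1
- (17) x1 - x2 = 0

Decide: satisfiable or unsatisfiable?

Satisfiable

One satisfying assignment is x1 = 4, x2 = 4, x3 = 7, x4 = 6, x5 = 4.
For the less obvious constraints — constraint 1: x3 + x2 = 11; constraint 2: x1 - x5 = 0; constraint 3: x1 + x4 = 10 — and the others hold by inspection.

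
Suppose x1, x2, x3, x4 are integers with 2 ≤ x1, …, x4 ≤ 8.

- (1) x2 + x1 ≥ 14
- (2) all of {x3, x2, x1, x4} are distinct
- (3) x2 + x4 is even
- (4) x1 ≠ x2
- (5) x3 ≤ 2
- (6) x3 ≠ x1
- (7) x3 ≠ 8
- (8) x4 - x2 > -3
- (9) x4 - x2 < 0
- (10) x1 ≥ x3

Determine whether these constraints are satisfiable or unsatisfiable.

The assignment x1 = 7, x2 = 8, x3 = 2, x4 = 6 works:
  constraint 1 holds since x2 + x1 = 15.
  constraint 8 holds since x4 - x2 = -2.
The rest check out directly.

Satisfiable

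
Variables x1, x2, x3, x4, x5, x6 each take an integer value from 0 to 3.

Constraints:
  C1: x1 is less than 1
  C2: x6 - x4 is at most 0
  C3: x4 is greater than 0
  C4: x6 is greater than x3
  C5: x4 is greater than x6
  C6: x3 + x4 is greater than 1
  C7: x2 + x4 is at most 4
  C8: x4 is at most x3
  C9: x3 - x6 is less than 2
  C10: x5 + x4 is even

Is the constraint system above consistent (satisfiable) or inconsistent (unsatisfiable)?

Unsatisfiable

Constraints 4, 5, and 8 give x3 < x6, x6 < x4, x4 ≤ x3. Chaining: x3 < x6 < x4 ≤ x3, which forces x3 < x3 — impossible.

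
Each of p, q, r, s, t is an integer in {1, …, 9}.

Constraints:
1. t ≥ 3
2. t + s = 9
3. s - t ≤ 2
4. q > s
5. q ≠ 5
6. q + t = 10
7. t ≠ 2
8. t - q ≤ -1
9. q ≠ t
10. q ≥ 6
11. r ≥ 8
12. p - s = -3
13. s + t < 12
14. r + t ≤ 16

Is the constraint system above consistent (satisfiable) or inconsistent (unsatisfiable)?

Setting (p, q, r, s, t) = (2, 6, 9, 5, 4) satisfies everything: constraint 2: t + s = 9; constraint 3: s - t = 1; constraint 6: q + t = 10, and the others follow.

Satisfiable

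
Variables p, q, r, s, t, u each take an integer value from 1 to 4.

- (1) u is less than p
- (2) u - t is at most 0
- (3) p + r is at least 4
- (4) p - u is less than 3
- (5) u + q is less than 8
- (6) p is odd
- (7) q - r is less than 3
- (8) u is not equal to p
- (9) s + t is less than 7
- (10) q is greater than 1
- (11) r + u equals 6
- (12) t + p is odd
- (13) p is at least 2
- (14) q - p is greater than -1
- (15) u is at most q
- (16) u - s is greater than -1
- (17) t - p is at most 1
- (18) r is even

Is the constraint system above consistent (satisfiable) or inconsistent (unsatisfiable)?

One satisfying assignment is p = 3, q = 4, r = 4, s = 2, t = 4, u = 2.
For the less obvious constraints — constraint 2: u - t = -2; constraint 3: p + r = 7; constraint 4: p - u = 1 — and the others hold by inspection.

Satisfiable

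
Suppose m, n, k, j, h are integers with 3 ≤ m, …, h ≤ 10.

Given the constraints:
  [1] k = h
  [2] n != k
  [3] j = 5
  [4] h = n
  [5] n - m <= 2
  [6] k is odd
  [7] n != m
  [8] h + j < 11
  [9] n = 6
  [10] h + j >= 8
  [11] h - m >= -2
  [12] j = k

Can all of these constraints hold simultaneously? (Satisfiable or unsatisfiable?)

Unsatisfiable

Constraint 3 fixes j = 5 and constraint 9 fixes n = 6. Constraints 1, 4, and 12 give j = k = h = n, so j = n. But 5 ≠ 6 — contradiction.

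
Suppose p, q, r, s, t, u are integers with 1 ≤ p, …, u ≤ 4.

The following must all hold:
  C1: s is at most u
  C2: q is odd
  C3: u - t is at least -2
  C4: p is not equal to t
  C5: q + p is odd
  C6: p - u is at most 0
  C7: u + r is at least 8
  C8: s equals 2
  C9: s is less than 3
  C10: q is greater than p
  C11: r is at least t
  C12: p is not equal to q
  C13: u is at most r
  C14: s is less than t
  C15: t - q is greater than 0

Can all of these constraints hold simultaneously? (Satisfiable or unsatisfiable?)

Satisfiable

Setting (p, q, r, s, t, u) = (2, 3, 4, 2, 4, 4) satisfies everything: constraint 3: u - t = 0; constraint 6: p - u = -2; constraint 7: u + r = 8, and the others follow.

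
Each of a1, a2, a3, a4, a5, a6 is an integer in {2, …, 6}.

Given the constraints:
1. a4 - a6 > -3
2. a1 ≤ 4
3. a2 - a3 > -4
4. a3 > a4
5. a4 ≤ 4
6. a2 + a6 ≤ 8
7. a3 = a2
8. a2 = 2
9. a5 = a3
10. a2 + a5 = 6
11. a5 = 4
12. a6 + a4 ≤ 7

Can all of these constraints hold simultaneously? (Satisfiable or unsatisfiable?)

Constraint 11 fixes a5 = 4 and constraint 8 fixes a2 = 2. Constraints 7 and 9 give a5 = a3 = a2, so a5 = a2. But 4 ≠ 2 — contradiction.

Unsatisfiable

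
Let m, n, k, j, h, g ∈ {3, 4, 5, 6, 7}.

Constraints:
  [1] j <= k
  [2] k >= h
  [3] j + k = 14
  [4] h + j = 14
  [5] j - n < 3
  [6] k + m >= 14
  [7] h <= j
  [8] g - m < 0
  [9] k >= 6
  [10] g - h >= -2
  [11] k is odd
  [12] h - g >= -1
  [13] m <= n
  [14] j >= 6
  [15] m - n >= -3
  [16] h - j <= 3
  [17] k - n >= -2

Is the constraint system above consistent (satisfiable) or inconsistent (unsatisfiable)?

Satisfiable

The assignment m = 7, n = 7, k = 7, j = 7, h = 7, g = 6 works:
  constraint 3 holds since j + k = 14.
  constraint 4 holds since h + j = 14.
  constraint 5 holds since j - n = 0.
The rest check out directly.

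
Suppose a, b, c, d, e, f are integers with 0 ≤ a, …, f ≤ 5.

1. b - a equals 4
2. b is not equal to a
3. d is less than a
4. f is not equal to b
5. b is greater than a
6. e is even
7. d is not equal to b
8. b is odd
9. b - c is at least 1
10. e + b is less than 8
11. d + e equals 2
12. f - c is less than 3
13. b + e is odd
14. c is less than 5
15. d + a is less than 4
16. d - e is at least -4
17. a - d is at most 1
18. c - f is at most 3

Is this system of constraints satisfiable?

Take a = 1, b = 5, c = 3, d = 0, e = 2, f = 3. Then constraint 1: b - a = 4; constraint 9: b - c = 2; constraint 10: e + b = 7, and every other listed constraint is also met.

Satisfiable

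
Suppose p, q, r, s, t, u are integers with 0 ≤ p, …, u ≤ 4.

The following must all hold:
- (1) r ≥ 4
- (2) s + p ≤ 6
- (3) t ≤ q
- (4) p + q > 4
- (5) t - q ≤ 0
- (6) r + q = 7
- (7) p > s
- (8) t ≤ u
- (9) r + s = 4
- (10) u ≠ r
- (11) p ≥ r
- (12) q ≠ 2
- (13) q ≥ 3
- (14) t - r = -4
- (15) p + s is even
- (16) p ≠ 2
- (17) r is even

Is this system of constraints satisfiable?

Try p = 4, q = 3, r = 4, s = 0, t = 0, u = 2.
Check constraint 2: s + p = 4; constraint 4: p + q = 7. The remaining constraints are straightforward to verify.

Satisfiable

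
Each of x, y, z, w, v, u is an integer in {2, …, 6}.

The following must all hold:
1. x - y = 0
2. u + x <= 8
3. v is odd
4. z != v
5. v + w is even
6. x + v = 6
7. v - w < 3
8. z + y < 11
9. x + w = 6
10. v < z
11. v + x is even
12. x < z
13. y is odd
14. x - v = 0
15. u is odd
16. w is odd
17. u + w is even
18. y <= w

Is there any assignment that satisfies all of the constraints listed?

Satisfiable

The assignment x = 3, y = 3, z = 5, w = 3, v = 3, u = 3 works:
  constraint 1 holds since x - y = 0.
  constraint 2 holds since u + x = 6.
The rest check out directly.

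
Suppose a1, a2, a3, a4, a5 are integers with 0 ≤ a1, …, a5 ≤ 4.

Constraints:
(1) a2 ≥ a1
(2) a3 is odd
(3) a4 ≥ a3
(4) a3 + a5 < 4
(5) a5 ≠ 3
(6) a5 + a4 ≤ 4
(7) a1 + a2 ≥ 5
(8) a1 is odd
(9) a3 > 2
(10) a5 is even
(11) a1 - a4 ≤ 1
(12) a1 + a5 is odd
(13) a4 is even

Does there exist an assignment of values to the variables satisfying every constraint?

Satisfiable

Try a1 = 3, a2 = 4, a3 = 3, a4 = 4, a5 = 0.
Check constraint 4: a3 + a5 = 3; constraint 6: a5 + a4 = 4. The remaining constraints are straightforward to verify.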